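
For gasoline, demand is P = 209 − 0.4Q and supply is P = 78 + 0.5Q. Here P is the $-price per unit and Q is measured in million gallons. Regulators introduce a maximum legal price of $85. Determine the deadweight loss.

Competitive equilibrium: 209 − 0.4Q = 78 + 0.5Q → Q* = 145.5556, P* = 150.7778.
At the ceiling P = 85, quantity supplied = (85 − 78)/0.5 = 14.
Willingness to pay at Q' = 14: 209 − 0.4·14 = 203.4.
ΔQ = 145.5556 − 14 = 131.5556; wedge = 203.4 − 85 = 118.4.
DWL = ½ × 131.5556 × 118.4 = $7788.09 million.

$7788.09 million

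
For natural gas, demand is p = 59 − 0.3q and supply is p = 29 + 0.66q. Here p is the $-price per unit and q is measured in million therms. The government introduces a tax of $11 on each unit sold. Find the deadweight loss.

Competitive equilibrium: 59 − 0.3q = 29 + 0.66q → q* = 31.25, p* = 49.625.
With the tax, the buyer price exceeds the seller price by 11: (59 − 0.3q) − (29 + 0.66q) = 11 → q' = 19.7917.
Δq = 31.25 − 19.7917 = 11.4583; the wedge equals the tax, 11.
Welfare loss = ½ × 11.4583 × 11 = $63.02 million.

$63.02 million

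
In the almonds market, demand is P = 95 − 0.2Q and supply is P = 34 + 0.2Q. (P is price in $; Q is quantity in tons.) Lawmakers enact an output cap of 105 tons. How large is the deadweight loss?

Competitive equilibrium: 95 − 0.2Q = 34 + 0.2Q → Q* = 152.5, P* = 64.5.
At Q = 105: demand price = 95 − 0.2·105 = 74; supply price = 34 + 0.2·105 = 55.
ΔQ = 152.5 − 105 = 47.5; wedge = 74 − 55 = 19.
The triangle = ½ × 47.5 × 19 = $451.25.

$451.25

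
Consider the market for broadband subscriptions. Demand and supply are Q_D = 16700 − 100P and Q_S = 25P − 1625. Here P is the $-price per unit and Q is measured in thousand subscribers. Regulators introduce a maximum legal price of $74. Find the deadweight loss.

In inverse form: demand P = 167 − 0.01Q, supply P = 65 + 0.04Q.
Competitive equilibrium: 167 − 0.01Q = 65 + 0.04Q → Q* = 2040, P* = 146.6.
At the ceiling P = 74, quantity supplied = (74 − 65)/0.04 = 225.
Willingness to pay at Q' = 225: 167 − 0.01·225 = 164.75.
ΔQ = 2040 − 225 = 1815; wedge = 164.75 − 74 = 90.75.
Welfare loss = ½ × 1815 × 90.75 = $82355.625 thousand.

$82355.625 thousand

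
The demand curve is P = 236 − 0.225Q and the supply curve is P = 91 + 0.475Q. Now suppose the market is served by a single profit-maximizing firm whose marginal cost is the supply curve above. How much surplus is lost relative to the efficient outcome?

Competitive equilibrium: 236 − 0.225Q = 91 + 0.475Q → Q* = 207.14286, P* = 189.39286.
Marginal revenue: MR = 236 − 0.45Q. Set MR = MC: 236 − 0.45Q = 91 + 0.475Q → Q_m = 156.75676.
Price P_m = 236 − 0.225·156.75676 = 200.72973; MC(Q_m) = 91 + 0.475·156.75676 = 165.45946.
Competitive Q* = 207.14286, so ΔQ = 50.3861; wedge = 200.72973 − 165.45946 = 35.27027.
The triangle = ½ × 50.3861 × 35.27027 = 888.57.

888.57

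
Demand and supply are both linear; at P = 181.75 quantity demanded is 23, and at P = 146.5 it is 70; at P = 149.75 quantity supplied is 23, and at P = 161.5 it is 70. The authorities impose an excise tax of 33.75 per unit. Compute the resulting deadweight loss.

Demand slope = (146.5 − 181.75)/(70 − 23) = −0.75, so P = 199 − 0.75Q.
Supply slope = (161.5 − 149.75)/(70 − 23) = 0.25, so P = 144 + 0.25Q.
Competitive equilibrium: 199 − 0.75Q = 144 + 0.25Q → Q* = 55, P* = 157.75.
With the tax, the buyer price exceeds the seller price by 33.75: (199 − 0.75Q) − (144 + 0.25Q) = 33.75 → Q' = 21.25.
ΔQ = 55 − 21.25 = 33.75; the wedge equals the tax, 33.75.
The triangle = ½ × 33.75 × 33.75 = 569.53.

569.53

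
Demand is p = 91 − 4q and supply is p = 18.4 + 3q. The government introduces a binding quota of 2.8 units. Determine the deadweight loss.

Competitive equilibrium: 91 − 4q = 18.4 + 3q → q* = 10.3714, p* = 49.5143.
At q = 2.8: demand price = 91 − 4·2.8 = 79.8; supply price = 18.4 + 3·2.8 = 26.8.
Δq = 10.3714 − 2.8 = 7.5714; wedge = 79.8 − 26.8 = 53.
The triangle = ½ × 7.5714 × 53 = 200.64.

200.64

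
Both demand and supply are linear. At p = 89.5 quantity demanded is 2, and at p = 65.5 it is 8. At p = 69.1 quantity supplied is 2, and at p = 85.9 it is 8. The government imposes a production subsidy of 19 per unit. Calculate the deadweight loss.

26.54

Demand slope = (65.5 − 89.5)/(8 − 2) = −4, so p = 97.5 − 4q.
Supply slope = (85.9 − 69.1)/(8 − 2) = 2.8, so p = 63.5 + 2.8q.
Competitive equilibrium: 97.5 − 4q = 63.5 + 2.8q → q* = 5, p* = 77.5.
The subsidy lowers effective supply by 19: p = 44.5 + 2.8q.
New quantity: 97.5 − 4q = 44.5 + 2.8q → q' = 7.7941.
Overproduction Δq = 7.7941 − 5 = 2.7941; wedge = subsidy = 19.
DWL = ½ × 2.7941 × 19 = 26.54.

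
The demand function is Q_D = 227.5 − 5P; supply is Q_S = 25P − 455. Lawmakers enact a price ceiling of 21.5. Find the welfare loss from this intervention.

In inverse form: demand P = 45.5 − 0.2Q, supply P = 18.2 + 0.04Q.
Competitive equilibrium: 45.5 − 0.2Q = 18.2 + 0.04Q → Q* = 113.75, P* = 22.75.
At the ceiling P = 21.5, quantity supplied = (21.5 − 18.2)/0.04 = 82.5.
Willingness to pay at Q' = 82.5: 45.5 − 0.2·82.5 = 29.
ΔQ = 113.75 − 82.5 = 31.25; wedge = 29 − 21.5 = 7.5.
The triangle = ½ × 31.25 × 7.5 = 117.19.

117.19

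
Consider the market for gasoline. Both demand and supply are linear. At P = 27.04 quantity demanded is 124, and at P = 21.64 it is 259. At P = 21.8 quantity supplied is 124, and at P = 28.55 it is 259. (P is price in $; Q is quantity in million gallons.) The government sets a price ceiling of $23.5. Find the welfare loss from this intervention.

Demand slope = (21.64 − 27.04)/(259 − 124) = −0.04, so P = 32 − 0.04Q.
Supply slope = (28.55 − 21.8)/(259 − 124) = 0.05, so P = 15.6 + 0.05Q.
Competitive equilibrium: 32 − 0.04Q = 15.6 + 0.05Q → Q* = 182.2222, P* = 24.7111.
At the ceiling P = 23.5, quantity supplied = (23.5 − 15.6)/0.05 = 158.
Willingness to pay at Q' = 158: 32 − 0.04·158 = 25.68.
ΔQ = 182.2222 − 158 = 24.2222; wedge = 25.68 − 23.5 = 2.18.
The triangle = ½ × 24.2222 × 2.18 = $26.40 million.

$26.40 million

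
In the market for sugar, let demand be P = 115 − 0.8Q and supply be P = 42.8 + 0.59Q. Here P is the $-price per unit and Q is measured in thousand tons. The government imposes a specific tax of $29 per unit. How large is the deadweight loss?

$302.52 thousand

Competitive equilibrium: 115 − 0.8Q = 42.8 + 0.59Q → Q* = 51.9424, P* = 73.446.
With the tax, the buyer price exceeds the seller price by 29: (115 − 0.8Q) − (42.8 + 0.59Q) = 29 → Q' = 31.0791.
ΔQ = 51.9424 − 31.0791 = 20.8633; the wedge equals the tax, 29.
The triangle = ½ × 20.8633 × 29 = $302.52 thousand.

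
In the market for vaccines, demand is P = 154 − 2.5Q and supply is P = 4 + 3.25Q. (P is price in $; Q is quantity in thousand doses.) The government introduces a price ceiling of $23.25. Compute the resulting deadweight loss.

$1168.92 thousand

Competitive equilibrium: 154 − 2.5Q = 4 + 3.25Q → Q* = 26.087, P* = 88.7826.
At the ceiling P = 23.25, quantity supplied = (23.25 − 4)/3.25 = 5.9231.
Willingness to pay at Q' = 5.9231: 154 − 2.5·5.9231 = 139.1923.
ΔQ = 26.087 − 5.9231 = 20.1639; wedge = 139.1923 − 23.25 = 115.9423.
Welfare loss = ½ × 20.1639 × 115.9423 = $1168.92 thousand.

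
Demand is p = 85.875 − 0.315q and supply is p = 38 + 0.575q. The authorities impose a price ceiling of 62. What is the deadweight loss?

64.65

Competitive equilibrium: 85.875 − 0.315q = 38 + 0.575q → q* = 53.7921, p* = 68.9305.
At the ceiling p = 62, quantity supplied = (62 − 38)/0.575 = 41.7391.
Willingness to pay at q' = 41.7391: 85.875 − 0.315·41.7391 = 72.7272.
Δq = 53.7921 − 41.7391 = 12.053; wedge = 72.7272 − 62 = 10.7272.
Welfare loss = ½ × 12.053 × 10.7272 = 64.65.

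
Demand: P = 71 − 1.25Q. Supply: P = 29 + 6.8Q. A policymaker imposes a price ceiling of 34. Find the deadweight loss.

80.86

Competitive equilibrium: 71 − 1.25Q = 29 + 6.8Q → Q* = 5.2174, P* = 64.4783.
At the ceiling P = 34, quantity supplied = (34 − 29)/6.8 = 0.7353.
Willingness to pay at Q' = 0.7353: 71 − 1.25·0.7353 = 70.0809.
ΔQ = 5.2174 − 0.7353 = 4.4821; wedge = 70.0809 − 34 = 36.0809.
The triangle = ½ × 4.4821 × 36.0809 = 80.86.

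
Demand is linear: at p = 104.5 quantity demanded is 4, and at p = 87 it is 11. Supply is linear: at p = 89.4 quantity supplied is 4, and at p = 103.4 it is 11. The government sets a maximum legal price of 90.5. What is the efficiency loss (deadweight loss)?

Demand slope = (87 − 104.5)/(11 − 4) = −2.5, so p = 114.5 − 2.5q.
Supply slope = (103.4 − 89.4)/(11 − 4) = 2, so p = 81.4 + 2q.
Competitive equilibrium: 114.5 − 2.5q = 81.4 + 2q → q* = 7.3556, p* = 96.1111.
At the ceiling p = 90.5, quantity supplied = (90.5 − 81.4)/2 = 4.55.
Willingness to pay at q' = 4.55: 114.5 − 2.5·4.55 = 103.125.
Δq = 7.3556 − 4.55 = 2.8056; wedge = 103.125 − 90.5 = 12.625.
DWL = ½ × 2.8056 × 12.625 = 17.71.

17.71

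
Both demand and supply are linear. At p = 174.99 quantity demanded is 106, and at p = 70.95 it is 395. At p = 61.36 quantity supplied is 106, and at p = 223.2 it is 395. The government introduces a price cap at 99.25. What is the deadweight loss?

1434.85

Demand slope = (70.95 − 174.99)/(395 − 106) = −0.36, so p = 213.15 − 0.36q.
Supply slope = (223.2 − 61.36)/(395 − 106) = 0.56, so p = 2 + 0.56q.
Competitive equilibrium: 213.15 − 0.36q = 2 + 0.56q → q* = 229.5109, p* = 130.5261.
At the ceiling p = 99.25, quantity supplied = (99.25 − 2)/0.56 = 173.6607.
Willingness to pay at q' = 173.6607: 213.15 − 0.36·173.6607 = 150.6321.
Δq = 229.5109 − 173.6607 = 55.8502; wedge = 150.6321 − 99.25 = 51.3821.
Welfare loss = ½ × 55.8502 × 51.3821 = 1434.85.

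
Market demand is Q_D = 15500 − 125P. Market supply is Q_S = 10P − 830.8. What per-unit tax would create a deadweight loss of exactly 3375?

In inverse form: demand P = 124 − 0.008Q, supply P = 83.08 + 0.1Q.
Competitive equilibrium: 124 − 0.008Q = 83.08 + 0.1Q → Q* = 378.8889, P* = 120.9689.
A tax t gives ΔQ = t/0.108 and wedge t, so DWL = t²/0.216.
t²/0.216 = 3375 → t² = 729 → t = 27.

27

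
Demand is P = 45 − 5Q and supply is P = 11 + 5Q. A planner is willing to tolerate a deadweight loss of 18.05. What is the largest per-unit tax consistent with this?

19

Competitive equilibrium: 45 − 5Q = 11 + 5Q → Q* = 3.4, P* = 28.
A tax t gives ΔQ = t/10 and wedge t, so DWL = t²/20.
t²/20 = 18.05 → t² = 361 → t = 19.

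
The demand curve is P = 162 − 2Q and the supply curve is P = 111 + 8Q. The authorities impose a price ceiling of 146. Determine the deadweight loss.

2.63

Competitive equilibrium: 162 − 2Q = 111 + 8Q → Q* = 5.1, P* = 151.8.
At the ceiling P = 146, quantity supplied = (146 − 111)/8 = 4.375.
Willingness to pay at Q' = 4.375: 162 − 2·4.375 = 153.25.
ΔQ = 5.1 − 4.375 = 0.725; wedge = 153.25 − 146 = 7.25.
DWL = ½ × 0.725 × 7.25 = 2.63.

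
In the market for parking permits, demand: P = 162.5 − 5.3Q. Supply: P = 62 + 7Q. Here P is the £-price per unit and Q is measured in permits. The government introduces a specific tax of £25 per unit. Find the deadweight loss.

£25.41

Competitive equilibrium: 162.5 − 5.3Q = 62 + 7Q → Q* = 8.1707, P* = 119.1951.
With the tax, the buyer price exceeds the seller price by 25: (162.5 − 5.3Q) − (62 + 7Q) = 25 → Q' = 6.1382.
ΔQ = 8.1707 − 6.1382 = 2.0325; the wedge equals the tax, 25.
Deadweight loss = ½ × 2.0325 × 25 = £25.41.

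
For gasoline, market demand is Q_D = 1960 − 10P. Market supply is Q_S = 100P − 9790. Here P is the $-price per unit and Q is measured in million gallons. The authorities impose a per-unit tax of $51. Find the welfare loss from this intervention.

In inverse form: demand P = 196 − 0.1Q, supply P = 97.9 + 0.01Q.
Competitive equilibrium: 196 − 0.1Q = 97.9 + 0.01Q → Q* = 891.8182, P* = 106.8182.
With the tax, the buyer price exceeds the seller price by 51: (196 − 0.1Q) − (97.9 + 0.01Q) = 51 → Q' = 428.1818.
ΔQ = 891.8182 − 428.1818 = 463.6364; the wedge equals the tax, 51.
DWL = ½ × 463.6364 × 51 = $11822.73 million.

$11822.73 million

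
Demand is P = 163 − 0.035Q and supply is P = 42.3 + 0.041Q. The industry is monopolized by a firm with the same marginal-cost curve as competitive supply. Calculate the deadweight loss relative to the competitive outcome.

Competitive equilibrium: 163 − 0.035Q = 42.3 + 0.041Q → Q* = 1588.15789, P* = 107.41447.
Marginal revenue: MR = 163 − 0.07Q. Set MR = MC: 163 − 0.07Q = 42.3 + 0.041Q → Q_m = 1087.38739.
Price P_m = 163 − 0.035·1087.38739 = 124.94144; MC(Q_m) = 42.3 + 0.041·1087.38739 = 86.88288.
Competitive Q* = 1588.15789, so ΔQ = 500.7705; wedge = 124.94144 − 86.88288 = 38.05856.
The triangle = ½ × 500.7705 × 38.05856 = 9529.30.

9529.30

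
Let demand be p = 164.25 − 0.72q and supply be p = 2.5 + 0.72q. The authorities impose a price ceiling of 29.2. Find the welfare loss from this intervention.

Competitive equilibrium: 164.25 − 0.72q = 2.5 + 0.72q → q* = 112.3264, p* = 83.375.
At the ceiling p = 29.2, quantity supplied = (29.2 − 2.5)/0.72 = 37.0833.
Willingness to pay at q' = 37.0833: 164.25 − 0.72·37.0833 = 137.55.
Δq = 112.3264 − 37.0833 = 75.2431; wedge = 137.55 − 29.2 = 108.35.
The triangle = ½ × 75.2431 × 108.35 = 4076.29.

4076.29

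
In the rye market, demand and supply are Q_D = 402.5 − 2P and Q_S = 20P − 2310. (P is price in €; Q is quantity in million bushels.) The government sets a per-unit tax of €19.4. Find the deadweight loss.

In inverse form: demand P = 201.25 − 0.5Q, supply P = 115.5 + 0.05Q.
Competitive equilibrium: 201.25 − 0.5Q = 115.5 + 0.05Q → Q* = 155.9091, P* = 123.2955.
With the tax, the buyer price exceeds the seller price by 19.4: (201.25 − 0.5Q) − (115.5 + 0.05Q) = 19.4 → Q' = 120.6364.
ΔQ = 155.9091 − 120.6364 = 35.2727; the wedge equals the tax, 19.4.
Deadweight loss = ½ × 35.2727 × 19.4 = €342.15 million.

€342.15 million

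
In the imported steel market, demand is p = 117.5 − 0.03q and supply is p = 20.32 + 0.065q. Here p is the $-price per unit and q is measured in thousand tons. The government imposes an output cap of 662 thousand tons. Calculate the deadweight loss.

Competitive equilibrium: 117.5 − 0.03q = 20.32 + 0.065q → q* = 1022.9474, p* = 86.8116.
At q = 662: demand price = 117.5 − 0.03·662 = 97.64; supply price = 20.32 + 0.065·662 = 63.35.
Δq = 1022.9474 − 662 = 360.9474; wedge = 97.64 − 63.35 = 34.29.
DWL = ½ × 360.9474 × 34.29 = $6188.44 thousand.

$6188.44 thousand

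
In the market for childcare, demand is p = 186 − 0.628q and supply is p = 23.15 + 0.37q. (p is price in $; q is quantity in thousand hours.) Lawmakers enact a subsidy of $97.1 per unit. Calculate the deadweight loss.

Competitive equilibrium: 186 − 0.628q = 23.15 + 0.37q → q* = 163.1764, p* = 83.5253.
The subsidy lowers effective supply by 97.1: p = 0.37q − 73.95.
New quantity: 186 − 0.628q = 0.37q − 73.95 → q' = 260.4709.
Overproduction Δq = 260.4709 − 163.1764 = 97.2945; wedge = subsidy = 97.1.
DWL = ½ × 97.2945 × 97.1 = $4723.65 thousand.

$4723.65 thousand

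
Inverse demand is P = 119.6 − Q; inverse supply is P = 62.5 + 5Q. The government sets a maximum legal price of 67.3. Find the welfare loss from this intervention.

Competitive equilibrium: 119.6 − Q = 62.5 + 5Q → Q* = 9.5167, P* = 110.0833.
At the ceiling P = 67.3, quantity supplied = (67.3 − 62.5)/5 = 0.96.
Willingness to pay at Q' = 0.96: 119.6 − 1·0.96 = 118.64.
ΔQ = 9.5167 − 0.96 = 8.5567; wedge = 118.64 − 67.3 = 51.34.
Deadweight loss = ½ × 8.5567 × 51.34 = 219.65.

219.65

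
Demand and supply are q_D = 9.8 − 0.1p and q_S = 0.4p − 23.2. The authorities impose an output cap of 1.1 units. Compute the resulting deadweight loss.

27.56

In inverse form: demand p = 98 − 10q, supply p = 58 + 2.5q.
Competitive equilibrium: 98 − 10q = 58 + 2.5q → q* = 3.2, p* = 66.
At q = 1.1: demand price = 98 − 10·1.1 = 87; supply price = 58 + 2.5·1.1 = 60.75.
Δq = 3.2 − 1.1 = 2.1; wedge = 87 − 60.75 = 26.25.
The triangle = ½ × 2.1 × 26.25 = 27.56.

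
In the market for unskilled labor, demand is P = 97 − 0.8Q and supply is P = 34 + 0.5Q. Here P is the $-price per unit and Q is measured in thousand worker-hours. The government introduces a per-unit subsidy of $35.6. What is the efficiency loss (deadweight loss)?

Competitive equilibrium: 97 − 0.8Q = 34 + 0.5Q → Q* = 48.4615, P* = 58.2308.
The subsidy lowers effective supply by 35.6: P = 0.5Q − 1.6.
New quantity: 97 − 0.8Q = 0.5Q − 1.6 → Q' = 75.8462.
Overproduction ΔQ = 75.8462 − 48.4615 = 27.3847; wedge = subsidy = 35.6.
The triangle = ½ × 27.3847 × 35.6 = $487.45 thousand.

$487.45 thousand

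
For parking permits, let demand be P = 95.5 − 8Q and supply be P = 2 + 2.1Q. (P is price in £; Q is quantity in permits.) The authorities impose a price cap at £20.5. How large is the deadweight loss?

£1.01

Competitive equilibrium: 95.5 − 8Q = 2 + 2.1Q → Q* = 9.2574, P* = 21.4406.
At the ceiling P = 20.5, quantity supplied = (20.5 − 2)/2.1 = 8.8095.
Willingness to pay at Q' = 8.8095: 95.5 − 8·8.8095 = 25.024.
ΔQ = 9.2574 − 8.8095 = 0.4479; wedge = 25.024 − 20.5 = 4.524.
DWL = ½ × 0.4479 × 4.524 = £1.01.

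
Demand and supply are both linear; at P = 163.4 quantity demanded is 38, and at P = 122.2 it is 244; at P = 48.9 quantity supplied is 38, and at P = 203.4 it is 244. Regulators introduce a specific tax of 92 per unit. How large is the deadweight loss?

4454.74

Demand slope = (122.2 − 163.4)/(244 − 38) = −0.2, so P = 171 − 0.2Q.
Supply slope = (203.4 − 48.9)/(244 − 38) = 0.75, so P = 20.4 + 0.75Q.
Competitive equilibrium: 171 − 0.2Q = 20.4 + 0.75Q → Q* = 158.5263, P* = 139.2947.
With the tax, the buyer price exceeds the seller price by 92: (171 − 0.2Q) − (20.4 + 0.75Q) = 92 → Q' = 61.6842.
ΔQ = 158.5263 − 61.6842 = 96.8421; the wedge equals the tax, 92.
DWL = ½ × 96.8421 × 92 = 4454.74.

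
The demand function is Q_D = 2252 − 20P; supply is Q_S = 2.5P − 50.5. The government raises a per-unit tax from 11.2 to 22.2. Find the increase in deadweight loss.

408.22

In inverse form: demand P = 112.6 − 0.05Q, supply P = 20.2 + 0.4Q.
Competitive equilibrium: 112.6 − 0.05Q = 20.2 + 0.4Q → Q* = 205.3333, P* = 102.3333.
For a per-unit tax t: ΔQ = t/0.45, so DWL = ½·t·(t/0.45) = t²/0.9.
At t = 11.2: DWL = 139.378. At t = 22.2: DWL = 547.6.
Increase = 547.6 − 139.378 = 408.22.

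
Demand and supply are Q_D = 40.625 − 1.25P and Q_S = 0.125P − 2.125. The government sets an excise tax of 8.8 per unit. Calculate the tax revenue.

6.70

In inverse form: demand P = 32.5 − 0.8Q, supply P = 17 + 8Q.
Competitive equilibrium: 32.5 − 0.8Q = 17 + 8Q → Q* = 1.7614, P* = 31.0909.
With the tax, the buyer price exceeds the seller price by 8.8: (32.5 − 0.8Q) − (17 + 8Q) = 8.8 → Q' = 0.7614.
Tax revenue = 8.8 × 0.7614 = 6.70.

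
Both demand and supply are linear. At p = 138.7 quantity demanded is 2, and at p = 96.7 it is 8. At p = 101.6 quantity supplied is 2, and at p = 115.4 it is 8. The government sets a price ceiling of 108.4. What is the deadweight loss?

4.96

Demand slope = (96.7 − 138.7)/(8 − 2) = −7, so p = 152.7 − 7q.
Supply slope = (115.4 − 101.6)/(8 − 2) = 2.3, so p = 97 + 2.3q.
Competitive equilibrium: 152.7 − 7q = 97 + 2.3q → q* = 5.9892, p* = 110.7753.
At the ceiling p = 108.4, quantity supplied = (108.4 − 97)/2.3 = 4.9565.
Willingness to pay at q' = 4.9565: 152.7 − 7·4.9565 = 118.0045.
Δq = 5.9892 − 4.9565 = 1.0327; wedge = 118.0045 − 108.4 = 9.6045.
The triangle = ½ × 1.0327 × 9.6045 = 4.96.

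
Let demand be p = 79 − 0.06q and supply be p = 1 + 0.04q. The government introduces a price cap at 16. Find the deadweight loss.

8201.25

Competitive equilibrium: 79 − 0.06q = 1 + 0.04q → q* = 780, p* = 32.2.
At the ceiling p = 16, quantity supplied = (16 − 1)/0.04 = 375.
Willingness to pay at q' = 375: 79 − 0.06·375 = 56.5.
Δq = 780 − 375 = 405; wedge = 56.5 − 16 = 40.5.
Welfare loss = ½ × 405 × 40.5 = 8201.25.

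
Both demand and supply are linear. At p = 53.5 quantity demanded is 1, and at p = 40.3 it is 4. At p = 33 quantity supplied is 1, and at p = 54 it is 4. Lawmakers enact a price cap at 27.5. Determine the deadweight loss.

38.06

Demand slope = (40.3 − 53.5)/(4 − 1) = −4.4, so p = 57.9 − 4.4q.
Supply slope = (54 − 33)/(4 − 1) = 7, so p = 26 + 7q.
Competitive equilibrium: 57.9 − 4.4q = 26 + 7q → q* = 2.7982, p* = 45.5877.
At the ceiling p = 27.5, quantity supplied = (27.5 − 26)/7 = 0.2143.
Willingness to pay at q' = 0.2143: 57.9 − 4.4·0.2143 = 56.9571.
Δq = 2.7982 − 0.2143 = 2.5839; wedge = 56.9571 − 27.5 = 29.4571.
Welfare loss = ½ × 2.5839 × 29.4571 = 38.06.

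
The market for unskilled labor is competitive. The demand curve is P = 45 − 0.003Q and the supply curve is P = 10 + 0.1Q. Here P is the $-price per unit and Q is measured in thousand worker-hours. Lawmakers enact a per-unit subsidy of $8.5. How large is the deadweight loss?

$350.73 thousand

Competitive equilibrium: 45 − 0.003Q = 10 + 0.1Q → Q* = 339.8058, P* = 43.9806.
The subsidy lowers effective supply by 8.5: P = 1.5 + 0.1Q.
New quantity: 45 − 0.003Q = 1.5 + 0.1Q → Q' = 422.3301.
Overproduction ΔQ = 422.3301 − 339.8058 = 82.5243; wedge = subsidy = 8.5.
Welfare loss = ½ × 82.5243 × 8.5 = $350.73 thousand.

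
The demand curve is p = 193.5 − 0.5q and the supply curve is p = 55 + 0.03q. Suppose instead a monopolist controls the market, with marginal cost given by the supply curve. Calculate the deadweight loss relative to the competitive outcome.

Competitive equilibrium: 193.5 − 0.5q = 55 + 0.03q → q* = 261.3208, p* = 62.8396.
Marginal revenue: MR = 193.5 − q. Set MR = MC: 193.5 − q = 55 + 0.03q → q_m = 134.466.
Price p_m = 193.5 − 0.5·134.466 = 126.267; MC(q_m) = 55 + 0.03·134.466 = 59.034.
Competitive q* = 261.3208, so Δq = 126.8548; wedge = 126.267 − 59.034 = 67.233.
Welfare loss = ½ × 126.8548 × 67.233 = 4264.41.

4264.41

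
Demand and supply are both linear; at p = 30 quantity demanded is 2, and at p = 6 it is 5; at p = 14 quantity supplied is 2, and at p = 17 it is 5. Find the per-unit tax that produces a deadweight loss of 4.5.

9

Demand slope = (6 − 30)/(5 − 2) = −8, so p = 46 − 8q.
Supply slope = (17 − 14)/(5 − 2) = 1, so p = 12 + q.
Competitive equilibrium: 46 − 8q = 12 + q → q* = 3.7778, p* = 15.7778.
A tax t gives Δq = t/9 and wedge t, so DWL = t²/18.
t²/18 = 4.5 → t² = 81 → t = 9.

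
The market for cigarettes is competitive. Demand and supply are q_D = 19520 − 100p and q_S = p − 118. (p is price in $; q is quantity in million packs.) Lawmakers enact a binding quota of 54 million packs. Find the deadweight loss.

In inverse form: demand p = 195.2 − 0.01q, supply p = 118 + q.
Competitive equilibrium: 195.2 − 0.01q = 118 + q → q* = 76.4356, p* = 194.4356.
At q = 54: demand price = 195.2 − 0.01·54 = 194.66; supply price = 118 + 1·54 = 172.
Δq = 76.4356 − 54 = 22.4356; wedge = 194.66 − 172 = 22.66.
Deadweight loss = ½ × 22.4356 × 22.66 = $254.20 million.

$254.20 million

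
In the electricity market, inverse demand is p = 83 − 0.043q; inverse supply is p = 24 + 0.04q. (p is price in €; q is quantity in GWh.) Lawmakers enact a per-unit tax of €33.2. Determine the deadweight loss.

Competitive equilibrium: 83 − 0.043q = 24 + 0.04q → q* = 710.8434, p* = 52.4337.
With the tax, the buyer price exceeds the seller price by 33.2: (83 − 0.043q) − (24 + 0.04q) = 33.2 → q' = 310.8434.
Δq = 710.8434 − 310.8434 = 400; the wedge equals the tax, 33.2.
DWL = ½ × 400 × 33.2 = €6640.

€6640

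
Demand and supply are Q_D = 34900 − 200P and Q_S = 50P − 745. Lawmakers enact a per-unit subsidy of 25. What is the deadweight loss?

In inverse form: demand P = 174.5 − 0.005Q, supply P = 14.9 + 0.02Q.
Competitive equilibrium: 174.5 − 0.005Q = 14.9 + 0.02Q → Q* = 6384, P* = 142.58.
The subsidy lowers effective supply by 25: P = 0.02Q − 10.1.
New quantity: 174.5 − 0.005Q = 0.02Q − 10.1 → Q' = 7384.
Overproduction ΔQ = 7384 − 6384 = 1000; wedge = subsidy = 25.
DWL = ½ × 1000 × 25 = 12500.

12500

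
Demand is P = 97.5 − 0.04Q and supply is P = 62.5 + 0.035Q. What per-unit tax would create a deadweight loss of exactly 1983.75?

Competitive equilibrium: 97.5 − 0.04Q = 62.5 + 0.035Q → Q* = 466.6667, P* = 78.8333.
A tax t gives ΔQ = t/0.075 and wedge t, so DWL = t²/0.15.
t²/0.15 = 1983.75 → t² = 297.5625 → t = 17.25.

17.25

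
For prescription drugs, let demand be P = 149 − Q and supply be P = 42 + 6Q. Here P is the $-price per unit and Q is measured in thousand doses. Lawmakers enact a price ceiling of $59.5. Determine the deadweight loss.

Competitive equilibrium: 149 − Q = 42 + 6Q → Q* = 15.28571, P* = 133.71429.
At the ceiling P = 59.5, quantity supplied = (59.5 − 42)/6 = 2.91667.
Willingness to pay at Q' = 2.91667: 149 − 1·2.91667 = 146.08333.
ΔQ = 15.28571 − 2.91667 = 12.36904; wedge = 146.08333 − 59.5 = 86.58333.
DWL = ½ × 12.36904 × 86.58333 = $535.48 thousand.

$535.48 thousand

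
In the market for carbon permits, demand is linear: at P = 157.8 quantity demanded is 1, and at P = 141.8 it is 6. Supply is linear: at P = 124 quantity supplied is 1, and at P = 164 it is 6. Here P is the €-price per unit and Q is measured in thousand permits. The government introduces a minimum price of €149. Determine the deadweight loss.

€0.40 thousand

Demand slope = (141.8 − 157.8)/(6 − 1) = −3.2, so P = 161 − 3.2Q.
Supply slope = (164 − 124)/(6 − 1) = 8, so P = 116 + 8Q.
Competitive equilibrium: 161 − 3.2Q = 116 + 8Q → Q* = 4.0179, P* = 148.1429.
At the floor P = 149, quantity demanded = (161 − 149)/3.2 = 3.75.
Sellers' marginal cost at Q' = 3.75: 116 + 8·3.75 = 146.
ΔQ = 4.0179 − 3.75 = 0.2679; wedge = 149 − 146 = 3.
Welfare loss = ½ × 0.2679 × 3 = €0.40 thousand.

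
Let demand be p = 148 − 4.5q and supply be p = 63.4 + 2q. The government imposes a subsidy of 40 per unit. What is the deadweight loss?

Competitive equilibrium: 148 − 4.5q = 63.4 + 2q → q* = 13.0154, p* = 89.4308.
The subsidy lowers effective supply by 40: p = 23.4 + 2q.
New quantity: 148 − 4.5q = 23.4 + 2q → q' = 19.1692.
Overproduction Δq = 19.1692 − 13.0154 = 6.1538; wedge = subsidy = 40.
DWL = ½ × 6.1538 × 40 = 123.08.

123.08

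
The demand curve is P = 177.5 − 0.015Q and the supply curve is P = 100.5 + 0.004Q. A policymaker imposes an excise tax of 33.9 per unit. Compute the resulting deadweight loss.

Competitive equilibrium: 177.5 − 0.015Q = 100.5 + 0.004Q → Q* = 4052.6316, P* = 116.7105.
With the tax, the buyer price exceeds the seller price by 33.9: (177.5 − 0.015Q) − (100.5 + 0.004Q) = 33.9 → Q' = 2268.4211.
ΔQ = 4052.6316 − 2268.4211 = 1784.2105; the wedge equals the tax, 33.9.
Deadweight loss = ½ × 1784.2105 × 33.9 = 30242.37.

30242.37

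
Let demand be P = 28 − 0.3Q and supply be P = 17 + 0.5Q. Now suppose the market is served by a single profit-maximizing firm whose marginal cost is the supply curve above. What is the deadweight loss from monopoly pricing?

Competitive equilibrium: 28 − 0.3Q = 17 + 0.5Q → Q* = 13.75, P* = 23.875.
Marginal revenue: MR = 28 − 0.6Q. Set MR = MC: 28 − 0.6Q = 17 + 0.5Q → Q_m = 10.
Price P_m = 28 − 0.3·10 = 25; MC(Q_m) = 17 + 0.5·10 = 22.
Competitive Q* = 13.75, so ΔQ = 3.75; wedge = 25 − 22 = 3.
Deadweight loss = ½ × 3.75 × 3 = 5.625.

5.625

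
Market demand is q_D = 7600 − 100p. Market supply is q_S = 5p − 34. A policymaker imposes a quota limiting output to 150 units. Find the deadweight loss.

In inverse form: demand p = 76 − 0.01q, supply p = 6.8 + 0.2q.
Competitive equilibrium: 76 − 0.01q = 6.8 + 0.2q → q* = 329.5238, p* = 72.7048.
At q = 150: demand price = 76 − 0.01·150 = 74.5; supply price = 6.8 + 0.2·150 = 36.8.
Δq = 329.5238 − 150 = 179.5238; wedge = 74.5 − 36.8 = 37.7.
Deadweight loss = ½ × 179.5238 × 37.7 = 3384.02.

3384.02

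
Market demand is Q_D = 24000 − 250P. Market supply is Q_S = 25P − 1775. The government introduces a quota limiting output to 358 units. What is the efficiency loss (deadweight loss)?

971.88

In inverse form: demand P = 96 − 0.004Q, supply P = 71 + 0.04Q.
Competitive equilibrium: 96 − 0.004Q = 71 + 0.04Q → Q* = 568.1818, P* = 93.7273.
At Q = 358: demand price = 96 − 0.004·358 = 94.568; supply price = 71 + 0.04·358 = 85.32.
ΔQ = 568.1818 − 358 = 210.1818; wedge = 94.568 − 85.32 = 9.248.
Welfare loss = ½ × 210.1818 × 9.248 = 971.88.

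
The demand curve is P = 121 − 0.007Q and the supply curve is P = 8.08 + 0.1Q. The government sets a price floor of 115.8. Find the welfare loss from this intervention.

5223.60

Competitive equilibrium: 121 − 0.007Q = 8.08 + 0.1Q → Q* = 1055.3271028, P* = 113.6127103.
At the floor P = 115.8, quantity demanded = (121 − 115.8)/0.007 = 742.8571429.
Sellers' marginal cost at Q' = 742.8571429: 8.08 + 0.1·742.8571429 = 82.3657143.
ΔQ = 1055.3271028 − 742.8571429 = 312.4699599; wedge = 115.8 − 82.3657143 = 33.4342857.
The triangle = ½ × 312.4699599 × 33.4342857 = 5223.60.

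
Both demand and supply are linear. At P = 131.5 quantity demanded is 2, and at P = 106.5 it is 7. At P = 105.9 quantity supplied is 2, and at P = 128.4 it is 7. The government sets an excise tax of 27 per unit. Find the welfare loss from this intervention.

Demand slope = (106.5 − 131.5)/(7 − 2) = −5, so P = 141.5 − 5Q.
Supply slope = (128.4 − 105.9)/(7 − 2) = 4.5, so P = 96.9 + 4.5Q.
Competitive equilibrium: 141.5 − 5Q = 96.9 + 4.5Q → Q* = 4.6947, P* = 118.0263.
With the tax, the buyer price exceeds the seller price by 27: (141.5 − 5Q) − (96.9 + 4.5Q) = 27 → Q' = 1.8526.
ΔQ = 4.6947 − 1.8526 = 2.8421; the wedge equals the tax, 27.
Deadweight loss = ½ × 2.8421 × 27 = 38.37.

38.37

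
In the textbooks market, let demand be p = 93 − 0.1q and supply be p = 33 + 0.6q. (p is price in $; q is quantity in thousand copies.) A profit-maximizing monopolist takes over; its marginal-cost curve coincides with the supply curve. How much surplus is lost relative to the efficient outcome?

$40.18 thousand

Competitive equilibrium: 93 − 0.1q = 33 + 0.6q → q* = 85.7143, p* = 84.4286.
Marginal revenue: MR = 93 − 0.2q. Set MR = MC: 93 − 0.2q = 33 + 0.6q → q_m = 75.
Price p_m = 93 − 0.1·75 = 85.5; MC(q_m) = 33 + 0.6·75 = 78.
Competitive q* = 85.7143, so Δq = 10.7143; wedge = 85.5 − 78 = 7.5.
DWL = ½ × 10.7143 × 7.5 = $40.18 thousand.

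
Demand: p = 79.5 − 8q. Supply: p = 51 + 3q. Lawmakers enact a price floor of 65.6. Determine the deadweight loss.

4.01

Competitive equilibrium: 79.5 − 8q = 51 + 3q → q* = 2.5909, p* = 58.7727.
At the floor p = 65.6, quantity demanded = (79.5 − 65.6)/8 = 1.7375.
Sellers' marginal cost at q' = 1.7375: 51 + 3·1.7375 = 56.2125.
Δq = 2.5909 − 1.7375 = 0.8534; wedge = 65.6 − 56.2125 = 9.3875.
Deadweight loss = ½ × 0.8534 × 9.3875 = 4.01.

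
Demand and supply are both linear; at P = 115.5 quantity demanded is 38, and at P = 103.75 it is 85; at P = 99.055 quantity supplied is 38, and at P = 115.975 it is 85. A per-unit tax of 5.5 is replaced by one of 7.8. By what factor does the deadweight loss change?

2.011

Demand slope = (103.75 − 115.5)/(85 − 38) = −0.25, so P = 125 − 0.25Q.
Supply slope = (115.975 − 99.055)/(85 − 38) = 0.36, so P = 85.375 + 0.36Q.
Competitive equilibrium: 125 − 0.25Q = 85.375 + 0.36Q → Q* = 64.959, P* = 108.7602.
For a per-unit tax t: ΔQ = t/0.61, so DWL = ½·t·(t/0.61) = t²/1.22.
At t = 5.5: DWL = 24.795. At t = 7.8: DWL = 49.869.
Ratio = (7.8/5.5)² = 2.011.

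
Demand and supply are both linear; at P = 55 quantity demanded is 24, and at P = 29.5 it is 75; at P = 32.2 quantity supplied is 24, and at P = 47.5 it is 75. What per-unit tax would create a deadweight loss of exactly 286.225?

Demand slope = (29.5 − 55)/(75 − 24) = −0.5, so P = 67 − 0.5Q.
Supply slope = (47.5 − 32.2)/(75 − 24) = 0.3, so P = 25 + 0.3Q.
Competitive equilibrium: 67 − 0.5Q = 25 + 0.3Q → Q* = 52.5, P* = 40.75.
A tax t gives ΔQ = t/0.8 and wedge t, so DWL = t²/1.6.
t²/1.6 = 286.225 → t² = 457.96 → t = 21.4.

21.4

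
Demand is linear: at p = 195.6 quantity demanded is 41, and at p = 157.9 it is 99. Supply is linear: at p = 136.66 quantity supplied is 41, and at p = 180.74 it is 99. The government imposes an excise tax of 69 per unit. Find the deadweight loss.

1688.30

Demand slope = (157.9 − 195.6)/(99 − 41) = −0.65, so p = 222.25 − 0.65q.
Supply slope = (180.74 − 136.66)/(99 − 41) = 0.76, so p = 105.5 + 0.76q.
Competitive equilibrium: 222.25 − 0.65q = 105.5 + 0.76q → q* = 82.8014, p* = 168.4291.
With the tax, the buyer price exceeds the seller price by 69: (222.25 − 0.65q) − (105.5 + 0.76q) = 69 → q' = 33.8652.
Δq = 82.8014 − 33.8652 = 48.9362; the wedge equals the tax, 69.
The triangle = ½ × 48.9362 × 69 = 1688.30.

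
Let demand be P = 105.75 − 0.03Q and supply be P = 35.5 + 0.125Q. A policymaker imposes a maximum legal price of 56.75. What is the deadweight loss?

6216.81

Competitive equilibrium: 105.75 − 0.03Q = 35.5 + 0.125Q → Q* = 453.2258, P* = 92.1532.
At the ceiling P = 56.75, quantity supplied = (56.75 − 35.5)/0.125 = 170.
Willingness to pay at Q' = 170: 105.75 − 0.03·170 = 100.65.
ΔQ = 453.2258 − 170 = 283.2258; wedge = 100.65 − 56.75 = 43.9.
Welfare loss = ½ × 283.2258 × 43.9 = 6216.81.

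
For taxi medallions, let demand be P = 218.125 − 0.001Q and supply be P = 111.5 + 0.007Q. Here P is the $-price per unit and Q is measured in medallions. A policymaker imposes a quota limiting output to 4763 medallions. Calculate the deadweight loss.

$293445.47

Competitive equilibrium: 218.125 − 0.001Q = 111.5 + 0.007Q → Q* = 13328.125, P* = 204.7969.
At Q = 4763: demand price = 218.125 − 0.001·4763 = 213.362; supply price = 111.5 + 0.007·4763 = 144.841.
ΔQ = 13328.125 − 4763 = 8565.125; wedge = 213.362 − 144.841 = 68.521.
Welfare loss = ½ × 8565.125 × 68.521 = $293445.47.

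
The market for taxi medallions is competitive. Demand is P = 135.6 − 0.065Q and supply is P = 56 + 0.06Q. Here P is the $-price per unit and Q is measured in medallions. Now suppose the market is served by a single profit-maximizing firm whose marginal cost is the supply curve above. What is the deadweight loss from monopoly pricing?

$2966.24

Competitive equilibrium: 135.6 − 0.065Q = 56 + 0.06Q → Q* = 636.8, P* = 94.208.
Marginal revenue: MR = 135.6 − 0.13Q. Set MR = MC: 135.6 − 0.13Q = 56 + 0.06Q → Q_m = 418.9474.
Price P_m = 135.6 − 0.065·418.9474 = 108.3684; MC(Q_m) = 56 + 0.06·418.9474 = 81.1368.
Competitive Q* = 636.8, so ΔQ = 217.8526; wedge = 108.3684 − 81.1368 = 27.2316.
DWL = ½ × 217.8526 × 27.2316 = $2966.24.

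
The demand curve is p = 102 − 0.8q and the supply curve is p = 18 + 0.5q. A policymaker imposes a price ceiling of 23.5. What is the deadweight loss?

1868.50

Competitive equilibrium: 102 − 0.8q = 18 + 0.5q → q* = 64.6154, p* = 50.3077.
At the ceiling p = 23.5, quantity supplied = (23.5 − 18)/0.5 = 11.
Willingness to pay at q' = 11: 102 − 0.8·11 = 93.2.
Δq = 64.6154 − 11 = 53.6154; wedge = 93.2 − 23.5 = 69.7.
The triangle = ½ × 53.6154 × 69.7 = 1868.50.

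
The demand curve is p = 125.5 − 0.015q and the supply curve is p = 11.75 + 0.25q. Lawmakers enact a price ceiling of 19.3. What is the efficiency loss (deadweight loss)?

21098.92

Competitive equilibrium: 125.5 − 0.015q = 11.75 + 0.25q → q* = 429.2453, p* = 119.0613.
At the ceiling p = 19.3, quantity supplied = (19.3 − 11.75)/0.25 = 30.2.
Willingness to pay at q' = 30.2: 125.5 − 0.015·30.2 = 125.047.
Δq = 429.2453 − 30.2 = 399.0453; wedge = 125.047 − 19.3 = 105.747.
Welfare loss = ½ × 399.0453 × 105.747 = 21098.92.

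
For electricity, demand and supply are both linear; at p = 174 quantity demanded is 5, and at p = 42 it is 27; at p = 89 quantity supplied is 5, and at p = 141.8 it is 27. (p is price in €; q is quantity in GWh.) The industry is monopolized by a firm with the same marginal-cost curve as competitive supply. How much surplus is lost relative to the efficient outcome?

Demand slope = (42 − 174)/(27 − 5) = −6, so p = 204 − 6q.
Supply slope = (141.8 − 89)/(27 − 5) = 2.4, so p = 77 + 2.4q.
Competitive equilibrium: 204 − 6q = 77 + 2.4q → q* = 15.119, p* = 113.2857.
Marginal revenue: MR = 204 − 12q. Set MR = MC: 204 − 12q = 77 + 2.4q → q_m = 8.8194.
Price p_m = 204 − 6·8.8194 = 151.0836; MC(q_m) = 77 + 2.4·8.8194 = 98.1666.
Competitive q* = 15.119, so Δq = 6.2996; wedge = 151.0836 − 98.1666 = 52.917.
The triangle = ½ × 6.2996 × 52.917 = €166.68.

€166.68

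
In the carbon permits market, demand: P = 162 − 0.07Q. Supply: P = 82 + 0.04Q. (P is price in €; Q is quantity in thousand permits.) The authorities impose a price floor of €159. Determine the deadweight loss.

Competitive equilibrium: 162 − 0.07Q = 82 + 0.04Q → Q* = 727.27273, P* = 111.09091.
At the floor P = 159, quantity demanded = (162 − 159)/0.07 = 42.85714.
Sellers' marginal cost at Q' = 42.85714: 82 + 0.04·42.85714 = 83.71429.
ΔQ = 727.27273 − 42.85714 = 684.41559; wedge = 159 − 83.71429 = 75.28571.
Welfare loss = ½ × 684.41559 × 75.28571 = €25763.36 thousand.

€25763.36 thousand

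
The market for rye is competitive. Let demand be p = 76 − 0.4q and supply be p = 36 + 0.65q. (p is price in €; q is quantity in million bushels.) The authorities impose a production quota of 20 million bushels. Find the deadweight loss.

€171.90 million

Competitive equilibrium: 76 − 0.4q = 36 + 0.65q → q* = 38.0952, p* = 60.7619.
At q = 20: demand price = 76 − 0.4·20 = 68; supply price = 36 + 0.65·20 = 49.
Δq = 38.0952 − 20 = 18.0952; wedge = 68 − 49 = 19.
DWL = ½ × 18.0952 × 19 = €171.90 million.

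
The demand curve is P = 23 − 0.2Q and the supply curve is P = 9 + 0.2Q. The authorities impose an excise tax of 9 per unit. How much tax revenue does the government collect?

112.50

Competitive equilibrium: 23 − 0.2Q = 9 + 0.2Q → Q* = 35, P* = 16.
With the tax, the buyer price exceeds the seller price by 9: (23 − 0.2Q) − (9 + 0.2Q) = 9 → Q' = 12.5.
Tax revenue = 9 × 12.5 = 112.50.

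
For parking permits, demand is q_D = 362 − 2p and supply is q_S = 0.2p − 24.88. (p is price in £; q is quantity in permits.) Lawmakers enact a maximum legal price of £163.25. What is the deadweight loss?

In inverse form: demand p = 181 − 0.5q, supply p = 124.4 + 5q.
Competitive equilibrium: 181 − 0.5q = 124.4 + 5q → q* = 10.2909, p* = 175.8545.
At the ceiling p = 163.25, quantity supplied = (163.25 − 124.4)/5 = 7.77.
Willingness to pay at q' = 7.77: 181 − 0.5·7.77 = 177.115.
Δq = 10.2909 − 7.77 = 2.5209; wedge = 177.115 − 163.25 = 13.865.
DWL = ½ × 2.5209 × 13.865 = £17.48.

£17.48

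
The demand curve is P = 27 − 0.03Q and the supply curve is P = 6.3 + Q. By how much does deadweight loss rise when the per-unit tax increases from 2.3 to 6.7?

Competitive equilibrium: 27 − 0.03Q = 6.3 + Q → Q* = 20.0971, P* = 26.3971.
For a per-unit tax t: ΔQ = t/1.03, so DWL = ½·t·(t/1.03) = t²/2.06.
At t = 2.3: DWL = 2.568. At t = 6.7: DWL = 21.791.
Increase = 21.791 − 2.568 = 19.22.

19.22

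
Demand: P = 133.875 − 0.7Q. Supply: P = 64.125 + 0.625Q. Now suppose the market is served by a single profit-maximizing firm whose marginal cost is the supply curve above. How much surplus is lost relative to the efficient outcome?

219.38

Competitive equilibrium: 133.875 − 0.7Q = 64.125 + 0.625Q → Q* = 52.6415, P* = 97.0259.
Marginal revenue: MR = 133.875 − 1.4Q. Set MR = MC: 133.875 − 1.4Q = 64.125 + 0.625Q → Q_m = 34.4444.
Price P_m = 133.875 − 0.7·34.4444 = 109.7639; MC(Q_m) = 64.125 + 0.625·34.4444 = 85.6528.
Competitive Q* = 52.6415, so ΔQ = 18.1971; wedge = 109.7639 − 85.6528 = 24.1111.
Welfare loss = ½ × 18.1971 × 24.1111 = 219.38.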